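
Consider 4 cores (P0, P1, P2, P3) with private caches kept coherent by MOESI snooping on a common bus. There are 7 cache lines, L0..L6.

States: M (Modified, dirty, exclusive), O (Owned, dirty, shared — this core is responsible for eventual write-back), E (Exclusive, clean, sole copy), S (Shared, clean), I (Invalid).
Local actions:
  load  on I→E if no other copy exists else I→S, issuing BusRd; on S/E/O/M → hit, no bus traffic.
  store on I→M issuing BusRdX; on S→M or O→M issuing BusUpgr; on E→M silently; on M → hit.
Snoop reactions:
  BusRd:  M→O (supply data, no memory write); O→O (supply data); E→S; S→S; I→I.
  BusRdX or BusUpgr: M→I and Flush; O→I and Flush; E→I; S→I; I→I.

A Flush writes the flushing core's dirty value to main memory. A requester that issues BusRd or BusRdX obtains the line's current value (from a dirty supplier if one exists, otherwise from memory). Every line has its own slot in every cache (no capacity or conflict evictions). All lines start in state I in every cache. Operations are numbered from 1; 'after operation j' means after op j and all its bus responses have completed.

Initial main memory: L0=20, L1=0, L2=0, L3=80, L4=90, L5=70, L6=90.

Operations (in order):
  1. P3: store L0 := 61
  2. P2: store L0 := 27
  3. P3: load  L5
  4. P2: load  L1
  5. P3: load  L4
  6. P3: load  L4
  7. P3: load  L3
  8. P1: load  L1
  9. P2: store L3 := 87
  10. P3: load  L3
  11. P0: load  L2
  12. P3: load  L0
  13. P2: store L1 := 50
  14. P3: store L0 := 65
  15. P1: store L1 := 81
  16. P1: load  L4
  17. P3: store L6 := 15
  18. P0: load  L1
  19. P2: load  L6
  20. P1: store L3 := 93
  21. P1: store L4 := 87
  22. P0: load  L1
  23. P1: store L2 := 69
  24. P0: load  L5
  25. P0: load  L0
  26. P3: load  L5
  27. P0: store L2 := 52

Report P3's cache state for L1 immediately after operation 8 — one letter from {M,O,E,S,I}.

state = I

1. P3: store L0 := 61  bus=[BusRdX]  L0: P0=I P1=I P2=I P3=M  mem[L0]=20
2. P2: store L0 := 27  bus=[BusRdX,Flush]  L0: P0=I P1=I P2=M P3=I  mem[L0]=61
3. P3: load  L5  bus=[BusRd]  L5: P0=I P1=I P2=I P3=E  mem[L5]=70
4. P2: load  L1  bus=[BusRd]  L1: P0=I P1=I P2=E P3=I  mem[L1]=0
5. P3: load  L4  bus=[BusRd]  L4: P0=I P1=I P2=I P3=E  mem[L4]=90
6. P3: load  L4  bus=[-]  L4: P0=I P1=I P2=I P3=E  mem[L4]=90
7. P3: load  L3  bus=[BusRd]  L3: P0=I P1=I P2=I P3=E  mem[L3]=80
8. P1: load  L1  bus=[BusRd]  L1: P0=I P1=S P2=S P3=I  mem[L1]=0
9. P2: store L3 := 87  bus=[BusRdX]  L3: P0=I P1=I P2=M P3=I  mem[L3]=80
10. P3: load  L3  bus=[BusRd]  L3: P0=I P1=I P2=O P3=S  mem[L3]=80
11. P0: load  L2  bus=[BusRd]  L2: P0=E P1=I P2=I P3=I  mem[L2]=0
12. P3: load  L0  bus=[BusRd]  L0: P0=I P1=I P2=O P3=S  mem[L0]=61
13. P2: store L1 := 50  bus=[BusUpgr]  L1: P0=I P1=I P2=M P3=I  mem[L1]=0
14. P3: store L0 := 65  bus=[BusUpgr,Flush]  L0: P0=I P1=I P2=I P3=M  mem[L0]=27
15. P1: store L1 := 81  bus=[BusRdX,Flush]  L1: P0=I P1=M P2=I P3=I  mem[L1]=50
16. P1: load  L4  bus=[BusRd]  L4: P0=I P1=S P2=I P3=S  mem[L4]=90
17. P3: store L6 := 15  bus=[BusRdX]  L6: P0=I P1=I P2=I P3=M  mem[L6]=90
18. P0: load  L1  bus=[BusRd]  L1: P0=S P1=O P2=I P3=I  mem[L1]=50
19. P2: load  L6  bus=[BusRd]  L6: P0=I P1=I P2=S P3=O  mem[L6]=90
20. P1: store L3 := 93  bus=[BusRdX,Flush]  L3: P0=I P1=M P2=I P3=I  mem[L3]=87
21. P1: store L4 := 87  bus=[BusUpgr]  L4: P0=I P1=M P2=I P3=I  mem[L4]=90
22. P0: load  L1  bus=[-]  L1: P0=S P1=O P2=I P3=I  mem[L1]=50
23. P1: store L2 := 69  bus=[BusRdX]  L2: P0=I P1=M P2=I P3=I  mem[L2]=0
24. P0: load  L5  bus=[BusRd]  L5: P0=S P1=I P2=I P3=S  mem[L5]=70
25. P0: load  L0  bus=[BusRd]  L0: P0=S P1=I P2=I P3=O  mem[L0]=27
26. P3: load  L5  bus=[-]  L5: P0=S P1=I P2=I P3=S  mem[L5]=70
27. P0: store L2 := 52  bus=[BusRdX,Flush]  L2: P0=M P1=I P2=I P3=I  mem[L2]=69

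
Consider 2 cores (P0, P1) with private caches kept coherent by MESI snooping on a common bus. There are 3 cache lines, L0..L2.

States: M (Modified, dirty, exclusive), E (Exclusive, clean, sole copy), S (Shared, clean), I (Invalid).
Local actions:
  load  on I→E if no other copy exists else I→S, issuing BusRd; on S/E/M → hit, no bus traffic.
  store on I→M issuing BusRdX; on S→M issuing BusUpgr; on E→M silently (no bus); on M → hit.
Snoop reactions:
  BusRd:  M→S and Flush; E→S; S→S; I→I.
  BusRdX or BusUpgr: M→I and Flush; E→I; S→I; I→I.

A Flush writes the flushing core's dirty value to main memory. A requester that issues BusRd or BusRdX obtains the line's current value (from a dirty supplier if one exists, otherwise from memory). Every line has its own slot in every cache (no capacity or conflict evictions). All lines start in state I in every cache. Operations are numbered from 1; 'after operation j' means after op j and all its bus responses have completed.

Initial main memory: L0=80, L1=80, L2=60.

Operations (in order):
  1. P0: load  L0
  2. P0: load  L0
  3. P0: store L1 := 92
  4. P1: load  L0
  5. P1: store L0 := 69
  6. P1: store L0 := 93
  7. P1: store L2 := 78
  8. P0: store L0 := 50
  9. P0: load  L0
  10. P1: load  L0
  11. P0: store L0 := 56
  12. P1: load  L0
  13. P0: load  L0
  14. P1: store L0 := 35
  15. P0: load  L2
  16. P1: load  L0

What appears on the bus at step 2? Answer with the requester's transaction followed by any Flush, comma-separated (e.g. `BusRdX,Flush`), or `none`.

step 1: P0: load  L0  ⟶  EI  (L0)  txn=BusRd  M[L0]=80
step 2: P0: load  L0  ⟶  EI  (L0)  txn=∅  M[L0]=80
step 3: P0: store L1 := 92  ⟶  MI  (L1)  txn=BusRdX  M[L1]=80
step 4: P1: load  L0  ⟶  SS  (L0)  txn=BusRd  M[L0]=80
step 5: P1: store L0 := 69  ⟶  IM  (L0)  txn=BusUpgr  M[L0]=80
step 6: P1: store L0 := 93  ⟶  IM  (L0)  txn=∅  M[L0]=80
step 7: P1: store L2 := 78  ⟶  IM  (L2)  txn=BusRdX  M[L2]=60
step 8: P0: store L0 := 50  ⟶  MI  (L0)  txn=BusRdX+Flush  M[L0]=93
step 9: P0: load  L0  ⟶  MI  (L0)  txn=∅  M[L0]=93
step 10: P1: load  L0  ⟶  SS  (L0)  txn=BusRd+Flush  M[L0]=50
step 11: P0: store L0 := 56  ⟶  MI  (L0)  txn=BusUpgr  M[L0]=50
step 12: P1: load  L0  ⟶  SS  (L0)  txn=BusRd+Flush  M[L0]=56
step 13: P0: load  L0  ⟶  SS  (L0)  txn=∅  M[L0]=56
step 14: P1: store L0 := 35  ⟶  IM  (L0)  txn=BusUpgr  M[L0]=56
step 15: P0: load  L2  ⟶  SS  (L2)  txn=BusRd+Flush  M[L2]=78
step 16: P1: load  L0  ⟶  IM  (L0)  txn=∅  M[L0]=56

bus = none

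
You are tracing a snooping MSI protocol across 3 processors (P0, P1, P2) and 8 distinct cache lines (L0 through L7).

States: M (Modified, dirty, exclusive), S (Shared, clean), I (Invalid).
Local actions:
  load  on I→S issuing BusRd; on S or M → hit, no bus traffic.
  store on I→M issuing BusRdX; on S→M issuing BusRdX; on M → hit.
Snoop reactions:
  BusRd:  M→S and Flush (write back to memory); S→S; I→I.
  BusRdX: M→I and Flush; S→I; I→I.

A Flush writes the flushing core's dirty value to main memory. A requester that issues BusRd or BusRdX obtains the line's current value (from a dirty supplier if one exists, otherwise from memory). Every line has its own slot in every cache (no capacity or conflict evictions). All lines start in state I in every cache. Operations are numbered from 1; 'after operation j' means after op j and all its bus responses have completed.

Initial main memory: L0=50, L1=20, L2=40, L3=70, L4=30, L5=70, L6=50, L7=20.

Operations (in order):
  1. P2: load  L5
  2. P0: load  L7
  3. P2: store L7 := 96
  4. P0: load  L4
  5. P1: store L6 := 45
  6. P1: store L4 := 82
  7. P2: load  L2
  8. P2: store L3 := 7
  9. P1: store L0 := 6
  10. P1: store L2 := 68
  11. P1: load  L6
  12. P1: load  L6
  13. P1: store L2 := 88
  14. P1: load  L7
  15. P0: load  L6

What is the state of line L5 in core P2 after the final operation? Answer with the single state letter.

  op1 P2: load  L5 → I/I/S on L5; bus BusRd; mem=70
  op2 P0: load  L7 → S/I/I on L7; bus BusRd; mem=20
  op3 P2: store L7 := 96 → I/I/M on L7; bus BusRdX; mem=20
  op4 P0: load  L4 → S/I/I on L4; bus BusRd; mem=30
  op5 P1: store L6 := 45 → I/M/I on L6; bus BusRdX; mem=50
  op6 P1: store L4 := 82 → I/M/I on L4; bus BusRdX; mem=30
  op7 P2: load  L2 → I/I/S on L2; bus BusRd; mem=40
  op8 P2: store L3 := 7 → I/I/M on L3; bus BusRdX; mem=70
  op9 P1: store L0 := 6 → I/M/I on L0; bus BusRdX; mem=50
  op10 P1: store L2 := 68 → I/M/I on L2; bus BusRdX; mem=40
  op11 P1: load  L6 → I/M/I on L6; bus (none); mem=50
  op12 P1: load  L6 → I/M/I on L6; bus (none); mem=50
  op13 P1: store L2 := 88 → I/M/I on L2; bus (none); mem=40
  op14 P1: load  L7 → I/S/S on L7; bus BusRd Flush; mem=96
  op15 P0: load  L6 → S/S/I on L6; bus BusRd Flush; mem=45

state = S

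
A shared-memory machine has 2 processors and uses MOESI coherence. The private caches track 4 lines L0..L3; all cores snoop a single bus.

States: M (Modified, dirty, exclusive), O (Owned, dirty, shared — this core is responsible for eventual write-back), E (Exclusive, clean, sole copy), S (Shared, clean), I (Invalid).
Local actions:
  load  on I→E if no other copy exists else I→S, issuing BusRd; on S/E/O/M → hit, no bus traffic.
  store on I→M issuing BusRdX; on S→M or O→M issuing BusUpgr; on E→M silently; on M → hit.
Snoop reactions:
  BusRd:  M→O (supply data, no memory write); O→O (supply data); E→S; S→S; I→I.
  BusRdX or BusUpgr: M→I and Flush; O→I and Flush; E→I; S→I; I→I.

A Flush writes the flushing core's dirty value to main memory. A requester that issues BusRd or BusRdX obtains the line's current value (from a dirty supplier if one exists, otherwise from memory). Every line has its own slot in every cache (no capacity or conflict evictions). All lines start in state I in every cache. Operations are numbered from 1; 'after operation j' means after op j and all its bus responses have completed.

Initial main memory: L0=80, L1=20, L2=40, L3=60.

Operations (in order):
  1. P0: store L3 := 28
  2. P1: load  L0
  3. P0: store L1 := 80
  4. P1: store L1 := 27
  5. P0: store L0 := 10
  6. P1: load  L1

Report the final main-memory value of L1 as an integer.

  op1 P0: store L3 := 28 → M/I on L3; bus BusRdX; mem=60
  op2 P1: load  L0 → I/E on L0; bus BusRd; mem=80
  op3 P0: store L1 := 80 → M/I on L1; bus BusRdX; mem=20
  op4 P1: store L1 := 27 → I/M on L1; bus BusRdX Flush; mem=80
  op5 P0: store L0 := 10 → M/I on L0; bus BusRdX; mem=80
  op6 P1: load  L1 → I/M on L1; bus (none); mem=80

memory[L1] = 80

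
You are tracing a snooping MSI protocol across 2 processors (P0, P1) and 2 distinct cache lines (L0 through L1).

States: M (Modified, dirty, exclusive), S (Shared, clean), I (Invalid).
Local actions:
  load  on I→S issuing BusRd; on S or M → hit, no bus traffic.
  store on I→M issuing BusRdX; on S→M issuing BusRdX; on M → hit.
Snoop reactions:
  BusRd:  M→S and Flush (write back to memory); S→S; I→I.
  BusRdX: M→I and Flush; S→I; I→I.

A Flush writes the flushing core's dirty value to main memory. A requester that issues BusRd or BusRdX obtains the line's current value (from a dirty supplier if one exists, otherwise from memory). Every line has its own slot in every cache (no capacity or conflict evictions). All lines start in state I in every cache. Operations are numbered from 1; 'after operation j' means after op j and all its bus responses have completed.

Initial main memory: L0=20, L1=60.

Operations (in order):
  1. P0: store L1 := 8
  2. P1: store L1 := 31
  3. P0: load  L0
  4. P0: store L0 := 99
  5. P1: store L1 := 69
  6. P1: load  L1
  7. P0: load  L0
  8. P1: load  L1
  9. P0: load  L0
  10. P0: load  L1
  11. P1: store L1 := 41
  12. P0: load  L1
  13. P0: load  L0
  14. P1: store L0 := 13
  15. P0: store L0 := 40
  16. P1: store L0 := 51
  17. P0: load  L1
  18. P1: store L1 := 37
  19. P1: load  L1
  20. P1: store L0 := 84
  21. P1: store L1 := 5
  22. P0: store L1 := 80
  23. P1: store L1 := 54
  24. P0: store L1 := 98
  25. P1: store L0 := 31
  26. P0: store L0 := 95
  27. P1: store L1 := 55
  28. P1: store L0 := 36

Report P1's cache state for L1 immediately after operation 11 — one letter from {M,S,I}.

state = M

  op1 P0: store L1 := 8 → M/I on L1; bus BusRdX; mem=60
  op2 P1: store L1 := 31 → I/M on L1; bus BusRdX Flush; mem=8
  op3 P0: load  L0 → S/I on L0; bus BusRd; mem=20
  op4 P0: store L0 := 99 → M/I on L0; bus BusRdX; mem=20
  op5 P1: store L1 := 69 → I/M on L1; bus (none); mem=8
  op6 P1: load  L1 → I/M on L1; bus (none); mem=8
  op7 P0: load  L0 → M/I on L0; bus (none); mem=20
  op8 P1: load  L1 → I/M on L1; bus (none); mem=8
  op9 P0: load  L0 → M/I on L0; bus (none); mem=20
  op10 P0: load  L1 → S/S on L1; bus BusRd Flush; mem=69
  op11 P1: store L1 := 41 → I/M on L1; bus BusRdX; mem=69
  op12 P0: load  L1 → S/S on L1; bus BusRd Flush; mem=41
  op13 P0: load  L0 → M/I on L0; bus (none); mem=20
  op14 P1: store L0 := 13 → I/M on L0; bus BusRdX Flush; mem=99
  op15 P0: store L0 := 40 → M/I on L0; bus BusRdX Flush; mem=13
  op16 P1: store L0 := 51 → I/M on L0; bus BusRdX Flush; mem=40
  op17 P0: load  L1 → S/S on L1; bus (none); mem=41
  op18 P1: store L1 := 37 → I/M on L1; bus BusRdX; mem=41
  op19 P1: load  L1 → I/M on L1; bus (none); mem=41
  op20 P1: store L0 := 84 → I/M on L0; bus (none); mem=40
  op21 P1: store L1 := 5 → I/M on L1; bus (none); mem=41
  op22 P0: store L1 := 80 → M/I on L1; bus BusRdX Flush; mem=5
  op23 P1: store L1 := 54 → I/M on L1; bus BusRdX Flush; mem=80
  op24 P0: store L1 := 98 → M/I on L1; bus BusRdX Flush; mem=54
  op25 P1: store L0 := 31 → I/M on L0; bus (none); mem=40
  op26 P0: store L0 := 95 → M/I on L0; bus BusRdX Flush; mem=31
  op27 P1: store L1 := 55 → I/M on L1; bus BusRdX Flush; mem=98
  op28 P1: store L0 := 36 → I/M on L0; bus BusRdX Flush; mem=95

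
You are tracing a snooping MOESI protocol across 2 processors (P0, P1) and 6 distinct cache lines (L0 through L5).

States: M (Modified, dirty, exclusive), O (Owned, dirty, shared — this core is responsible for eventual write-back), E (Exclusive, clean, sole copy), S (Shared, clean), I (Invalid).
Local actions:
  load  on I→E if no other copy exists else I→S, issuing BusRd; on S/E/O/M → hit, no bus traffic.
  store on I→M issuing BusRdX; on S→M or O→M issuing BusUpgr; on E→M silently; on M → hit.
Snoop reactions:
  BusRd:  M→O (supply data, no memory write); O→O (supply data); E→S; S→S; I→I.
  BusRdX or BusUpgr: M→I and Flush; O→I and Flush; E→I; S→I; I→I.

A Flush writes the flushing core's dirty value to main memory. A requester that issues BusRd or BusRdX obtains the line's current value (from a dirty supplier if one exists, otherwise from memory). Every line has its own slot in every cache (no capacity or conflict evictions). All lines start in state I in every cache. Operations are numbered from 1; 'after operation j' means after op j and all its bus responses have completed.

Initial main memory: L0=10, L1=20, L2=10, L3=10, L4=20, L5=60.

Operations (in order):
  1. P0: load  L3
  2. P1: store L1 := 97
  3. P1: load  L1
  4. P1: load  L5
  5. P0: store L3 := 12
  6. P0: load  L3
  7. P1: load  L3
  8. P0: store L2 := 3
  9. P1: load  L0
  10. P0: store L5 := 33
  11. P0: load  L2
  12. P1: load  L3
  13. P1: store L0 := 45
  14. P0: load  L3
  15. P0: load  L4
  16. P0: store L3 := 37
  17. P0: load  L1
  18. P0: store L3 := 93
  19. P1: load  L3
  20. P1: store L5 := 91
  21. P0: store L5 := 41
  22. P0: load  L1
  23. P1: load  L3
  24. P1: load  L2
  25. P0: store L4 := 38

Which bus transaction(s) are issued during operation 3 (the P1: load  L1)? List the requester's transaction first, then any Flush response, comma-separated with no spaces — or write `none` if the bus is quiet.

step 1: P0: load  L3  ⟶  EI  (L3)  txn=BusRd  M[L3]=10
step 2: P1: store L1 := 97  ⟶  IM  (L1)  txn=BusRdX  M[L1]=20
step 3: P1: load  L1  ⟶  IM  (L1)  txn=∅  M[L1]=20
step 4: P1: load  L5  ⟶  IE  (L5)  txn=BusRd  M[L5]=60
step 5: P0: store L3 := 12  ⟶  MI  (L3)  txn=∅  M[L3]=10
step 6: P0: load  L3  ⟶  MI  (L3)  txn=∅  M[L3]=10
step 7: P1: load  L3  ⟶  OS  (L3)  txn=BusRd  M[L3]=10
step 8: P0: store L2 := 3  ⟶  MI  (L2)  txn=BusRdX  M[L2]=10
step 9: P1: load  L0  ⟶  IE  (L0)  txn=BusRd  M[L0]=10
step 10: P0: store L5 := 33  ⟶  MI  (L5)  txn=BusRdX  M[L5]=60
step 11: P0: load  L2  ⟶  MI  (L2)  txn=∅  M[L2]=10
step 12: P1: load  L3  ⟶  OS  (L3)  txn=∅  M[L3]=10
step 13: P1: store L0 := 45  ⟶  IM  (L0)  txn=∅  M[L0]=10
step 14: P0: load  L3  ⟶  OS  (L3)  txn=∅  M[L3]=10
step 15: P0: load  L4  ⟶  EI  (L4)  txn=BusRd  M[L4]=20
step 16: P0: store L3 := 37  ⟶  MI  (L3)  txn=BusUpgr  M[L3]=10
step 17: P0: load  L1  ⟶  SO  (L1)  txn=BusRd  M[L1]=20
step 18: P0: store L3 := 93  ⟶  MI  (L3)  txn=∅  M[L3]=10
step 19: P1: load  L3  ⟶  OS  (L3)  txn=BusRd  M[L3]=10
step 20: P1: store L5 := 91  ⟶  IM  (L5)  txn=BusRdX+Flush  M[L5]=33
step 21: P0: store L5 := 41  ⟶  MI  (L5)  txn=BusRdX+Flush  M[L5]=91
step 22: P0: load  L1  ⟶  SO  (L1)  txn=∅  M[L1]=20
step 23: P1: load  L3  ⟶  OS  (L3)  txn=∅  M[L3]=10
step 24: P1: load  L2  ⟶  OS  (L2)  txn=BusRd  M[L2]=10
step 25: P0: store L4 := 38  ⟶  MI  (L4)  txn=∅  M[L4]=20

bus = none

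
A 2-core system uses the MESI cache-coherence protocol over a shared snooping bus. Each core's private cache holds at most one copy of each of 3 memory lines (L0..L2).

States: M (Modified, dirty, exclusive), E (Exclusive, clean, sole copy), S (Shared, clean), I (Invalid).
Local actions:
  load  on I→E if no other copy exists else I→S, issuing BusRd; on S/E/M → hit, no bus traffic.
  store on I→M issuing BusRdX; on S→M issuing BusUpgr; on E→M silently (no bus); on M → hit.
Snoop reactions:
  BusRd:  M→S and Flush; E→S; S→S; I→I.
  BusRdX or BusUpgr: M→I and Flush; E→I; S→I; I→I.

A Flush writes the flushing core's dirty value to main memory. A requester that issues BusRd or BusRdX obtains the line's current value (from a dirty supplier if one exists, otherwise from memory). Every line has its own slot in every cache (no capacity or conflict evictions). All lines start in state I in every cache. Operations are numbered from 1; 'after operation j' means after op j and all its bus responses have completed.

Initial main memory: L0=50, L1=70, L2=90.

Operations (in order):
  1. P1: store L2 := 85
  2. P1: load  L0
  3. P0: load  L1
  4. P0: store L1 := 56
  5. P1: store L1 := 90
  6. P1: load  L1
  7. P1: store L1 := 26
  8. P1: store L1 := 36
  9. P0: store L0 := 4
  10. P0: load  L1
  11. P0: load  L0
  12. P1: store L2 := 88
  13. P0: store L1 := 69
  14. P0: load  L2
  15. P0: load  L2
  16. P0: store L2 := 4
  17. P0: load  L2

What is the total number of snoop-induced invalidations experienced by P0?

invalidations = 1

  op1 P1: store L2 := 85 → I/M on L2; bus BusRdX; mem=90
  op2 P1: load  L0 → I/E on L0; bus BusRd; mem=50
  op3 P0: load  L1 → E/I on L1; bus BusRd; mem=70
  op4 P0: store L1 := 56 → M/I on L1; bus (none); mem=70
  op5 P1: store L1 := 90 → I/M on L1; bus BusRdX Flush; mem=56
  op6 P1: load  L1 → I/M on L1; bus (none); mem=56
  op7 P1: store L1 := 26 → I/M on L1; bus (none); mem=56
  op8 P1: store L1 := 36 → I/M on L1; bus (none); mem=56
  op9 P0: store L0 := 4 → M/I on L0; bus BusRdX; mem=50
  op10 P0: load  L1 → S/S on L1; bus BusRd Flush; mem=36
  op11 P0: load  L0 → M/I on L0; bus (none); mem=50
  op12 P1: store L2 := 88 → I/M on L2; bus (none); mem=90
  op13 P0: store L1 := 69 → M/I on L1; bus BusUpgr; mem=36
  op14 P0: load  L2 → S/S on L2; bus BusRd Flush; mem=88
  op15 P0: load  L2 → S/S on L2; bus (none); mem=88
  op16 P0: store L2 := 4 → M/I on L2; bus BusUpgr; mem=88
  op17 P0: load  L2 → M/I on L2; bus (none); mem=88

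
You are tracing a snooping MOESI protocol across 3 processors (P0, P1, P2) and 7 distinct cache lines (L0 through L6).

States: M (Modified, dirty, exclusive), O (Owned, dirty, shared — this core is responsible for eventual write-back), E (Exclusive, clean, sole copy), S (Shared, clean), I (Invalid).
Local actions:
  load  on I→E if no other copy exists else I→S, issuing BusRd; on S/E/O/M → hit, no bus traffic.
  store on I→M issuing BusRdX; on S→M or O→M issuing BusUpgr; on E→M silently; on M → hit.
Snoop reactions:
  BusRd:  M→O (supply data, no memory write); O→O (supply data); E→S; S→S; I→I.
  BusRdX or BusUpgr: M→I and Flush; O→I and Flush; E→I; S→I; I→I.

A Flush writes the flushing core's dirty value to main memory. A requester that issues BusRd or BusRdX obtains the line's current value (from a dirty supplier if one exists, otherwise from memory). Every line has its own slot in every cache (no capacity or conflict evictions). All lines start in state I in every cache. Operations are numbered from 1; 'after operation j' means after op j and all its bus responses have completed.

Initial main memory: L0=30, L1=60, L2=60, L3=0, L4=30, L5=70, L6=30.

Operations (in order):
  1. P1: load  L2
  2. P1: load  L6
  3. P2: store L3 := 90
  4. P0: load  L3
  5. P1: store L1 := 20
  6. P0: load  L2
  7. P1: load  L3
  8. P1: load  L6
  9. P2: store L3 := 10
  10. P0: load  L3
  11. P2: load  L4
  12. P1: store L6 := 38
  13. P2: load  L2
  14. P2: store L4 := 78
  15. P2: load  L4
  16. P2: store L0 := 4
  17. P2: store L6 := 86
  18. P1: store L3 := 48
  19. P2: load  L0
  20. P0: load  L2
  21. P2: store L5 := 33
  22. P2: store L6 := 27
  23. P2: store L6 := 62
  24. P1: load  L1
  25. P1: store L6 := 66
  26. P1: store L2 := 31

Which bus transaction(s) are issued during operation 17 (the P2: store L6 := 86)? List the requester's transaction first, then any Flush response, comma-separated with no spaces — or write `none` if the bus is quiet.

step 1: P1: load  L2  ⟶  IEI  (L2)  txn=BusRd  M[L2]=60
step 2: P1: load  L6  ⟶  IEI  (L6)  txn=BusRd  M[L6]=30
step 3: P2: store L3 := 90  ⟶  IIM  (L3)  txn=BusRdX  M[L3]=0
step 4: P0: load  L3  ⟶  SIO  (L3)  txn=BusRd  M[L3]=0
step 5: P1: store L1 := 20  ⟶  IMI  (L1)  txn=BusRdX  M[L1]=60
step 6: P0: load  L2  ⟶  SSI  (L2)  txn=BusRd  M[L2]=60
step 7: P1: load  L3  ⟶  SSO  (L3)  txn=BusRd  M[L3]=0
step 8: P1: load  L6  ⟶  IEI  (L6)  txn=∅  M[L6]=30
step 9: P2: store L3 := 10  ⟶  IIM  (L3)  txn=BusUpgr  M[L3]=0
step 10: P0: load  L3  ⟶  SIO  (L3)  txn=BusRd  M[L3]=0
step 11: P2: load  L4  ⟶  IIE  (L4)  txn=BusRd  M[L4]=30
step 12: P1: store L6 := 38  ⟶  IMI  (L6)  txn=∅  M[L6]=30
step 13: P2: load  L2  ⟶  SSS  (L2)  txn=BusRd  M[L2]=60
step 14: P2: store L4 := 78  ⟶  IIM  (L4)  txn=∅  M[L4]=30
step 15: P2: load  L4  ⟶  IIM  (L4)  txn=∅  M[L4]=30
step 16: P2: store L0 := 4  ⟶  IIM  (L0)  txn=BusRdX  M[L0]=30
step 17: P2: store L6 := 86  ⟶  IIM  (L6)  txn=BusRdX+Flush  M[L6]=38
step 18: P1: store L3 := 48  ⟶  IMI  (L3)  txn=BusRdX+Flush  M[L3]=10
step 19: P2: load  L0  ⟶  IIM  (L0)  txn=∅  M[L0]=30
step 20: P0: load  L2  ⟶  SSS  (L2)  txn=∅  M[L2]=60
step 21: P2: store L5 := 33  ⟶  IIM  (L5)  txn=BusRdX  M[L5]=70
step 22: P2: store L6 := 27  ⟶  IIM  (L6)  txn=∅  M[L6]=38
step 23: P2: store L6 := 62  ⟶  IIM  (L6)  txn=∅  M[L6]=38
step 24: P1: load  L1  ⟶  IMI  (L1)  txn=∅  M[L1]=60
step 25: P1: store L6 := 66  ⟶  IMI  (L6)  txn=BusRdX+Flush  M[L6]=62
step 26: P1: store L2 := 31  ⟶  IMI  (L2)  txn=BusUpgr  M[L2]=60

bus = BusRdX,Flush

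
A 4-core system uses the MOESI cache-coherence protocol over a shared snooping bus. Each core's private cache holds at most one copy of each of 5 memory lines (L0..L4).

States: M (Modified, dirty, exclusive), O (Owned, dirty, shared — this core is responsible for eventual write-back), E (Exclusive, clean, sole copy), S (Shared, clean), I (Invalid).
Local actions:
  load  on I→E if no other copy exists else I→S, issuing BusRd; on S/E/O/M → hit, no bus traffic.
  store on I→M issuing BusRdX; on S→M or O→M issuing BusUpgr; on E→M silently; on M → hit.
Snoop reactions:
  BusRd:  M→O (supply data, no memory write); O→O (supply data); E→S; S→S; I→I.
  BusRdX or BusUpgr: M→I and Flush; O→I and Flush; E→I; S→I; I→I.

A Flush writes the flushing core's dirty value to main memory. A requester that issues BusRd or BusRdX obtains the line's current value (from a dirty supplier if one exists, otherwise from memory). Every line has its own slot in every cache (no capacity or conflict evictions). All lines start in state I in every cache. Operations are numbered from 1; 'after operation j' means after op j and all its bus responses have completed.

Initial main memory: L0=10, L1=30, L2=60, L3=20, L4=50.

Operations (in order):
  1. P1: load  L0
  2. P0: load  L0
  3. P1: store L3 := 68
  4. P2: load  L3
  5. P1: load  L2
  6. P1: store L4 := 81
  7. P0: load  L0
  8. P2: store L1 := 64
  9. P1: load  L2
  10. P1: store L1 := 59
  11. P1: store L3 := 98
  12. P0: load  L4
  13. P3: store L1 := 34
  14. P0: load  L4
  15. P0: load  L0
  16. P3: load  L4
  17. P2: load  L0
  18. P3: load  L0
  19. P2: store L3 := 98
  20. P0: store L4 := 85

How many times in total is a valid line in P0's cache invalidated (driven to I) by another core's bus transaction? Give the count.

1. P1: load  L0  bus=[BusRd]  L0: P0=I P1=E P2=I P3=I  mem[L0]=10
2. P0: load  L0  bus=[BusRd]  L0: P0=S P1=S P2=I P3=I  mem[L0]=10
3. P1: store L3 := 68  bus=[BusRdX]  L3: P0=I P1=M P2=I P3=I  mem[L3]=20
4. P2: load  L3  bus=[BusRd]  L3: P0=I P1=O P2=S P3=I  mem[L3]=20
5. P1: load  L2  bus=[BusRd]  L2: P0=I P1=E P2=I P3=I  mem[L2]=60
6. P1: store L4 := 81  bus=[BusRdX]  L4: P0=I P1=M P2=I P3=I  mem[L4]=50
7. P0: load  L0  bus=[-]  L0: P0=S P1=S P2=I P3=I  mem[L0]=10
8. P2: store L1 := 64  bus=[BusRdX]  L1: P0=I P1=I P2=M P3=I  mem[L1]=30
9. P1: load  L2  bus=[-]  L2: P0=I P1=E P2=I P3=I  mem[L2]=60
10. P1: store L1 := 59  bus=[BusRdX,Flush]  L1: P0=I P1=M P2=I P3=I  mem[L1]=64
11. P1: store L3 := 98  bus=[BusUpgr]  L3: P0=I P1=M P2=I P3=I  mem[L3]=20
12. P0: load  L4  bus=[BusRd]  L4: P0=S P1=O P2=I P3=I  mem[L4]=50
13. P3: store L1 := 34  bus=[BusRdX,Flush]  L1: P0=I P1=I P2=I P3=M  mem[L1]=59
14. P0: load  L4  bus=[-]  L4: P0=S P1=O P2=I P3=I  mem[L4]=50
15. P0: load  L0  bus=[-]  L0: P0=S P1=S P2=I P3=I  mem[L0]=10
16. P3: load  L4  bus=[BusRd]  L4: P0=S P1=O P2=I P3=S  mem[L4]=50
17. P2: load  L0  bus=[BusRd]  L0: P0=S P1=S P2=S P3=I  mem[L0]=10
18. P3: load  L0  bus=[BusRd]  L0: P0=S P1=S P2=S P3=S  mem[L0]=10
19. P2: store L3 := 98  bus=[BusRdX,Flush]  L3: P0=I P1=I P2=M P3=I  mem[L3]=98
20. P0: store L4 := 85  bus=[BusUpgr,Flush]  L4: P0=M P1=I P2=I P3=I  mem[L4]=81

invalidations = 0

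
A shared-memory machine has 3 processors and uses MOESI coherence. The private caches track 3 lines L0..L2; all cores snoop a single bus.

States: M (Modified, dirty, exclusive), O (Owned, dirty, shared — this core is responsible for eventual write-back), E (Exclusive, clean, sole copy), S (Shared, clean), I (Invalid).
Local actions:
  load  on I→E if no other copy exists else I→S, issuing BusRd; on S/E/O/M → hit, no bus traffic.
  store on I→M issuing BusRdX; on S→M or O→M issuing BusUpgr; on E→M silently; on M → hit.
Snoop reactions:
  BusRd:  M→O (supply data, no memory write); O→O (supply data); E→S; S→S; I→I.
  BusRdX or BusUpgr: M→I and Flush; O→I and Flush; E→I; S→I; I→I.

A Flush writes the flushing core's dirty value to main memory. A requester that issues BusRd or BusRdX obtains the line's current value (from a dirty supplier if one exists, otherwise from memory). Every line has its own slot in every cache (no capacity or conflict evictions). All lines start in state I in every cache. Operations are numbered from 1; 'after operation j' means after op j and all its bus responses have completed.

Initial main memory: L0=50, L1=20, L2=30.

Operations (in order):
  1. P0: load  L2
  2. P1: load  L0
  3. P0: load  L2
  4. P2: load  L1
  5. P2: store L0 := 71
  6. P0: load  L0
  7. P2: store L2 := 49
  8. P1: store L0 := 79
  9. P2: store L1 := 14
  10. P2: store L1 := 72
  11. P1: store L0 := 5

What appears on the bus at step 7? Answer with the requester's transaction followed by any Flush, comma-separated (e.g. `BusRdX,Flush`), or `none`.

1. P0: load  L2  bus=[BusRd]  L2: P0=E P1=I P2=I  mem[L2]=30
2. P1: load  L0  bus=[BusRd]  L0: P0=I P1=E P2=I  mem[L0]=50
3. P0: load  L2  bus=[-]  L2: P0=E P1=I P2=I  mem[L2]=30
4. P2: load  L1  bus=[BusRd]  L1: P0=I P1=I P2=E  mem[L1]=20
5. P2: store L0 := 71  bus=[BusRdX]  L0: P0=I P1=I P2=M  mem[L0]=50
6. P0: load  L0  bus=[BusRd]  L0: P0=S P1=I P2=O  mem[L0]=50
7. P2: store L2 := 49  bus=[BusRdX]  L2: P0=I P1=I P2=M  mem[L2]=30
8. P1: store L0 := 79  bus=[BusRdX,Flush]  L0: P0=I P1=M P2=I  mem[L0]=71
9. P2: store L1 := 14  bus=[-]  L1: P0=I P1=I P2=M  mem[L1]=20
10. P2: store L1 := 72  bus=[-]  L1: P0=I P1=I P2=M  mem[L1]=20
11. P1: store L0 := 5  bus=[-]  L0: P0=I P1=M P2=I  mem[L0]=71

bus = BusRdX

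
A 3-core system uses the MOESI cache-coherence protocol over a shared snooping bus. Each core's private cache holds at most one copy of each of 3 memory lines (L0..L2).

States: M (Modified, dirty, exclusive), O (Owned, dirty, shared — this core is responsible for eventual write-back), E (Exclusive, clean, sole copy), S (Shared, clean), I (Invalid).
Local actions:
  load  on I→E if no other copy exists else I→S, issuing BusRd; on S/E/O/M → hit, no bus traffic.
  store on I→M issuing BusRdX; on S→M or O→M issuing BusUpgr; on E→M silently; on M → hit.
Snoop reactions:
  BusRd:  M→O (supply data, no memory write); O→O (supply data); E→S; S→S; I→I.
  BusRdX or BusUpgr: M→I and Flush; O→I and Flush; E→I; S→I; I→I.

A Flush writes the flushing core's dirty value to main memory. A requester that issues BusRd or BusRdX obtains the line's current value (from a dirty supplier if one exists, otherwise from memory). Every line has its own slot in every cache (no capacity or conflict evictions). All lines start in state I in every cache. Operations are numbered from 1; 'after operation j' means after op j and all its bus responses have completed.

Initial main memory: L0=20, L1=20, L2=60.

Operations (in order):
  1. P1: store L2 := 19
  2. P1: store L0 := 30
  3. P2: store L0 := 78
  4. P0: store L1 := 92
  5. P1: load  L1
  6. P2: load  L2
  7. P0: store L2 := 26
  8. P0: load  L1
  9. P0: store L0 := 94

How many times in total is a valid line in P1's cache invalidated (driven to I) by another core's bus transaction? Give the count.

1. P1: store L2 := 19  bus=[BusRdX]  L2: P0=I P1=M P2=I  mem[L2]=60
2. P1: store L0 := 30  bus=[BusRdX]  L0: P0=I P1=M P2=I  mem[L0]=20
3. P2: store L0 := 78  bus=[BusRdX,Flush]  L0: P0=I P1=I P2=M  mem[L0]=30
4. P0: store L1 := 92  bus=[BusRdX]  L1: P0=M P1=I P2=I  mem[L1]=20
5. P1: load  L1  bus=[BusRd]  L1: P0=O P1=S P2=I  mem[L1]=20
6. P2: load  L2  bus=[BusRd]  L2: P0=I P1=O P2=S  mem[L2]=60
7. P0: store L2 := 26  bus=[BusRdX,Flush]  L2: P0=M P1=I P2=I  mem[L2]=19
8. P0: load  L1  bus=[-]  L1: P0=O P1=S P2=I  mem[L1]=20
9. P0: store L0 := 94  bus=[BusRdX,Flush]  L0: P0=M P1=I P2=I  mem[L0]=78

invalidations = 2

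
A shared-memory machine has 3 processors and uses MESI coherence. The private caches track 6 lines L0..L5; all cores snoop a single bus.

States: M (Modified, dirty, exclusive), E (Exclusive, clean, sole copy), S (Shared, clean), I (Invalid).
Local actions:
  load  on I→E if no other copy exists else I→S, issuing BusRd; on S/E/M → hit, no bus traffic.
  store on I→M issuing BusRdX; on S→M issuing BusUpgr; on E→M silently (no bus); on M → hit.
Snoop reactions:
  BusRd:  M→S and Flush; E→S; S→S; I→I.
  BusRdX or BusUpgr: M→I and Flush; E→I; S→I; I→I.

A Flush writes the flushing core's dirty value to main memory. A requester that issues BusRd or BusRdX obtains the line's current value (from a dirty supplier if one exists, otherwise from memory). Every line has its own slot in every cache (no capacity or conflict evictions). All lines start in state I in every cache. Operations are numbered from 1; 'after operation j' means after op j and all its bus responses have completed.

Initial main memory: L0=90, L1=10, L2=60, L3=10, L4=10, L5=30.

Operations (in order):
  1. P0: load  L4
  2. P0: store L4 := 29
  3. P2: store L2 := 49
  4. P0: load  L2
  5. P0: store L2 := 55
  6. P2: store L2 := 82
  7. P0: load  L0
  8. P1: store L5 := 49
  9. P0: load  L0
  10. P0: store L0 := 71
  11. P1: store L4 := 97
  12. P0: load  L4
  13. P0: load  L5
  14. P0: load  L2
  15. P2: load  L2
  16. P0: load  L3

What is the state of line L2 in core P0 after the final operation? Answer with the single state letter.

  op1 P0: load  L4 → E/I/I on L4; bus BusRd; mem=10
  op2 P0: store L4 := 29 → M/I/I on L4; bus (none); mem=10
  op3 P2: store L2 := 49 → I/I/M on L2; bus BusRdX; mem=60
  op4 P0: load  L2 → S/I/S on L2; bus BusRd Flush; mem=49
  op5 P0: store L2 := 55 → M/I/I on L2; bus BusUpgr; mem=49
  op6 P2: store L2 := 82 → I/I/M on L2; bus BusRdX Flush; mem=55
  op7 P0: load  L0 → E/I/I on L0; bus BusRd; mem=90
  op8 P1: store L5 := 49 → I/M/I on L5; bus BusRdX; mem=30
  op9 P0: load  L0 → E/I/I on L0; bus (none); mem=90
  op10 P0: store L0 := 71 → M/I/I on L0; bus (none); mem=90
  op11 P1: store L4 := 97 → I/M/I on L4; bus BusRdX Flush; mem=29
  op12 P0: load  L4 → S/S/I on L4; bus BusRd Flush; mem=97
  op13 P0: load  L5 → S/S/I on L5; bus BusRd Flush; mem=49
  op14 P0: load  L2 → S/I/S on L2; bus BusRd Flush; mem=82
  op15 P2: load  L2 → S/I/S on L2; bus (none); mem=82
  op16 P0: load  L3 → E/I/I on L3; bus BusRd; mem=10

state = S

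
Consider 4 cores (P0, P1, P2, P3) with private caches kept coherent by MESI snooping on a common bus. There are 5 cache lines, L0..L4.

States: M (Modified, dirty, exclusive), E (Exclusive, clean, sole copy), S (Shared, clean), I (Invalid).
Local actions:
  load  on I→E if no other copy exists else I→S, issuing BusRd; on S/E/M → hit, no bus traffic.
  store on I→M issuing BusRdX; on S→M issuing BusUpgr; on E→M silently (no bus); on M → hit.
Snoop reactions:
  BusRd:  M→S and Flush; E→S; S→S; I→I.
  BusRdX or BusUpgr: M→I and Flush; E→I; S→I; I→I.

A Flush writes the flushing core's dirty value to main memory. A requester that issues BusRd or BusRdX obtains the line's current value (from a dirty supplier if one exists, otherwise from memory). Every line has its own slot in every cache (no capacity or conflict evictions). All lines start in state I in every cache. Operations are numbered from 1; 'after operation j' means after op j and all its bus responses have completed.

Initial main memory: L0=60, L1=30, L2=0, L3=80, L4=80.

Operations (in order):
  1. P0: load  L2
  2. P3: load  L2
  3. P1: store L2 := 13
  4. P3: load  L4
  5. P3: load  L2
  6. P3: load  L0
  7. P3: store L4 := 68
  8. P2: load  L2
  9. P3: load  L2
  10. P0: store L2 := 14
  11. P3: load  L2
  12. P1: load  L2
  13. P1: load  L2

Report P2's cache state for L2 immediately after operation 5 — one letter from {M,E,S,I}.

step 1: P0: load  L2  ⟶  EIII  (L2)  txn=BusRd  M[L2]=0
step 2: P3: load  L2  ⟶  SIIS  (L2)  txn=BusRd  M[L2]=0
step 3: P1: store L2 := 13  ⟶  IMII  (L2)  txn=BusRdX  M[L2]=0
step 4: P3: load  L4  ⟶  IIIE  (L4)  txn=BusRd  M[L4]=80
step 5: P3: load  L2  ⟶  ISIS  (L2)  txn=BusRd+Flush  M[L2]=13
step 6: P3: load  L0  ⟶  IIIE  (L0)  txn=BusRd  M[L0]=60
step 7: P3: store L4 := 68  ⟶  IIIM  (L4)  txn=∅  M[L4]=80
step 8: P2: load  L2  ⟶  ISSS  (L2)  txn=BusRd  M[L2]=13
step 9: P3: load  L2  ⟶  ISSS  (L2)  txn=∅  M[L2]=13
step 10: P0: store L2 := 14  ⟶  MIII  (L2)  txn=BusRdX  M[L2]=13
step 11: P3: load  L2  ⟶  SIIS  (L2)  txn=BusRd+Flush  M[L2]=14
step 12: P1: load  L2  ⟶  SSIS  (L2)  txn=BusRd  M[L2]=14
step 13: P1: load  L2  ⟶  SSIS  (L2)  txn=∅  M[L2]=14

state = I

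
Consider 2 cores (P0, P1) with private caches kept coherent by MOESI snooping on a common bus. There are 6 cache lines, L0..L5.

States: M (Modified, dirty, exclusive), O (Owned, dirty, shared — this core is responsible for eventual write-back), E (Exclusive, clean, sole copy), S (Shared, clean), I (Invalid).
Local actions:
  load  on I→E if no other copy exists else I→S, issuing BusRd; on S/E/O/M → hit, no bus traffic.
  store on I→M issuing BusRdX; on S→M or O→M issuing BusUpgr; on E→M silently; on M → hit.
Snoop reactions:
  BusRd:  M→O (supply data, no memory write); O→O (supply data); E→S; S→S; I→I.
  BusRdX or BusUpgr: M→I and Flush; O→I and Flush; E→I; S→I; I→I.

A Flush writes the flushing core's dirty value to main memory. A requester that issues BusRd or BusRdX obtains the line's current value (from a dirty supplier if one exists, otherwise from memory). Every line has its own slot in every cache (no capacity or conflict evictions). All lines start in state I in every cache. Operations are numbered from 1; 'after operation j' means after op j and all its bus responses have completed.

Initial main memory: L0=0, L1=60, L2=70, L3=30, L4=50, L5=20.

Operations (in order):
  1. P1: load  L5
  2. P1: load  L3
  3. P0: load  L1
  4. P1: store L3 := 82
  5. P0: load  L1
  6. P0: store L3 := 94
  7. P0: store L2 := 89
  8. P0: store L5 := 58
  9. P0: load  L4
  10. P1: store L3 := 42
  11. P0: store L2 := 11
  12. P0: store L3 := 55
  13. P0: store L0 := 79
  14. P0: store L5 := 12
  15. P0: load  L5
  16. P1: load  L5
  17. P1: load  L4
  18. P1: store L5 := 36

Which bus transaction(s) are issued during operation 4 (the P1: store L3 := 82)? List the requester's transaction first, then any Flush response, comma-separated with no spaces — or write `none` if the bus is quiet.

step 1: P1: load  L5  ⟶  IE  (L5)  txn=BusRd  M[L5]=20
step 2: P1: load  L3  ⟶  IE  (L3)  txn=BusRd  M[L3]=30
step 3: P0: load  L1  ⟶  EI  (L1)  txn=BusRd  M[L1]=60
step 4: P1: store L3 := 82  ⟶  IM  (L3)  txn=∅  M[L3]=30
step 5: P0: load  L1  ⟶  EI  (L1)  txn=∅  M[L1]=60
step 6: P0: store L3 := 94  ⟶  MI  (L3)  txn=BusRdX+Flush  M[L3]=82
step 7: P0: store L2 := 89  ⟶  MI  (L2)  txn=BusRdX  M[L2]=70
step 8: P0: store L5 := 58  ⟶  MI  (L5)  txn=BusRdX  M[L5]=20
step 9: P0: load  L4  ⟶  EI  (L4)  txn=BusRd  M[L4]=50
step 10: P1: store L3 := 42  ⟶  IM  (L3)  txn=BusRdX+Flush  M[L3]=94
step 11: P0: store L2 := 11  ⟶  MI  (L2)  txn=∅  M[L2]=70
step 12: P0: store L3 := 55  ⟶  MI  (L3)  txn=BusRdX+Flush  M[L3]=42
step 13: P0: store L0 := 79  ⟶  MI  (L0)  txn=BusRdX  M[L0]=0
step 14: P0: store L5 := 12  ⟶  MI  (L5)  txn=∅  M[L5]=20
step 15: P0: load  L5  ⟶  MI  (L5)  txn=∅  M[L5]=20
step 16: P1: load  L5  ⟶  OS  (L5)  txn=BusRd  M[L5]=20
step 17: P1: load  L4  ⟶  SS  (L4)  txn=BusRd  M[L4]=50
step 18: P1: store L5 := 36  ⟶  IM  (L5)  txn=BusUpgr+Flush  M[L5]=12

bus = none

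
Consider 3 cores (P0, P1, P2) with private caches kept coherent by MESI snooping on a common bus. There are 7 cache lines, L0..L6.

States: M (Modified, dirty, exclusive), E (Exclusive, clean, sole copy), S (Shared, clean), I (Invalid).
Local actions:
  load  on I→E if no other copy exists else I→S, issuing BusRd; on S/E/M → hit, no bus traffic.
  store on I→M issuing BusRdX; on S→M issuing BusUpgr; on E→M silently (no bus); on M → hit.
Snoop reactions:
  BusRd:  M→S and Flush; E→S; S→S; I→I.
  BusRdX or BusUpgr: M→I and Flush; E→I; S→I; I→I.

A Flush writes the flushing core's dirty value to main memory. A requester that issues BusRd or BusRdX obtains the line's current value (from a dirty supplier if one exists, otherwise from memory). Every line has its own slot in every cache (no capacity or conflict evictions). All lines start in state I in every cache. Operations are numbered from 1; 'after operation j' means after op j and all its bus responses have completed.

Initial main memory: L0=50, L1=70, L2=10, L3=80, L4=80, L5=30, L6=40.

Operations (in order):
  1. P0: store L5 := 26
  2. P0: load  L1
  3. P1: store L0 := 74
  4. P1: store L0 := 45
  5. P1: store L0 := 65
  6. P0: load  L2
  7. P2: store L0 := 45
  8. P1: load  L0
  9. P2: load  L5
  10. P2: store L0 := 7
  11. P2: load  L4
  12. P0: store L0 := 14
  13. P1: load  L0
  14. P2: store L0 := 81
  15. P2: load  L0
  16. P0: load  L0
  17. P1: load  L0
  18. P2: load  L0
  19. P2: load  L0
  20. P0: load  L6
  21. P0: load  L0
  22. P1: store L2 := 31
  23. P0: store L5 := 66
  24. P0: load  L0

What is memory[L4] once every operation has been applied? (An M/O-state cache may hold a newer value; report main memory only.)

memory[L4] = 80

1. P0: store L5 := 26  bus=[BusRdX]  L5: P0=M P1=I P2=I  mem[L5]=30
2. P0: load  L1  bus=[BusRd]  L1: P0=E P1=I P2=I  mem[L1]=70
3. P1: store L0 := 74  bus=[BusRdX]  L0: P0=I P1=M P2=I  mem[L0]=50
4. P1: store L0 := 45  bus=[-]  L0: P0=I P1=M P2=I  mem[L0]=50
5. P1: store L0 := 65  bus=[-]  L0: P0=I P1=M P2=I  mem[L0]=50
6. P0: load  L2  bus=[BusRd]  L2: P0=E P1=I P2=I  mem[L2]=10
7. P2: store L0 := 45  bus=[BusRdX,Flush]  L0: P0=I P1=I P2=M  mem[L0]=65
8. P1: load  L0  bus=[BusRd,Flush]  L0: P0=I P1=S P2=S  mem[L0]=45
9. P2: load  L5  bus=[BusRd,Flush]  L5: P0=S P1=I P2=S  mem[L5]=26
10. P2: store L0 := 7  bus=[BusUpgr]  L0: P0=I P1=I P2=M  mem[L0]=45
11. P2: load  L4  bus=[BusRd]  L4: P0=I P1=I P2=E  mem[L4]=80
12. P0: store L0 := 14  bus=[BusRdX,Flush]  L0: P0=M P1=I P2=I  mem[L0]=7
13. P1: load  L0  bus=[BusRd,Flush]  L0: P0=S P1=S P2=I  mem[L0]=14
14. P2: store L0 := 81  bus=[BusRdX]  L0: P0=I P1=I P2=M  mem[L0]=14
15. P2: load  L0  bus=[-]  L0: P0=I P1=I P2=M  mem[L0]=14
16. P0: load  L0  bus=[BusRd,Flush]  L0: P0=S P1=I P2=S  mem[L0]=81
17. P1: load  L0  bus=[BusRd]  L0: P0=S P1=S P2=S  mem[L0]=81
18. P2: load  L0  bus=[-]  L0: P0=S P1=S P2=S  mem[L0]=81
19. P2: load  L0  bus=[-]  L0: P0=S P1=S P2=S  mem[L0]=81
20. P0: load  L6  bus=[BusRd]  L6: P0=E P1=I P2=I  mem[L6]=40
21. P0: load  L0  bus=[-]  L0: P0=S P1=S P2=S  mem[L0]=81
22. P1: store L2 := 31  bus=[BusRdX]  L2: P0=I P1=M P2=I  mem[L2]=10
23. P0: store L5 := 66  bus=[BusUpgr]  L5: P0=M P1=I P2=I  mem[L5]=26
24. P0: load  L0  bus=[-]  L0: P0=S P1=S P2=S  mem[L0]=81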